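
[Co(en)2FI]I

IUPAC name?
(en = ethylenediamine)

bis(ethylenediamine)fluoroiodocobalt(III) iodide

The 1 iodide counter-ion carries a total charge of -1, so each complex ion is 1+.
Ligand charges: 1×fluoro (-1 each), 2×ethylenediamine (neutral), 1×iodo (-1 each); total -2. So Co + (-2) = 1+, giving Co = +3.
Ligands are named alphabetically: ethylenediamine before fluoro before iodo.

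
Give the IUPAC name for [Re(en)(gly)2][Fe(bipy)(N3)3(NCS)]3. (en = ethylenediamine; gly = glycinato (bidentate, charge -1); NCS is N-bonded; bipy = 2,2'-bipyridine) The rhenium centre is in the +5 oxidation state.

Both ions are complex: the cation is named first with the plain metal name, the anion second with the -ate form; each ion's ligands are alphabetised independently.
Re is given as +5; the cation's ligand charges sum to -2, so the complex cation is 3+.
With 3 anions per cation, each anion must be 3/3 = 1−.
Anion: ligand charges sum to -4; for the ion to be 1−, Fe = +3.

(ethylenediamine)bis(glycinato)rhenium(V) triazido(2,2'-bipyridine)isothiocyanatoferrate(III)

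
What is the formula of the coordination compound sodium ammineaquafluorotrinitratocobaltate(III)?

Na[CoF(H2O)(NH3)(NO3)3]

Ligands: 1 aqua (H2O, neutral), 3 nitrato (NO3, -1), 1 fluoro (F, -1), 1 ammine (NH3, neutral). Ligand charge sum = -4.
With Co in oxidation state +3, the complex ion is [Co...]^1−.
Charge balance with sodium (+1) requires 1 complex ion per 1 sodium.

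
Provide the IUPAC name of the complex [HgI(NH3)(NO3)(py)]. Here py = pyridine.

ammineiodonitrato(pyridine)mercury(II)

There is no counter-ion, so the complex is neutral overall.
Ligand charges: 1×pyridine (neutral), 1×ammine (neutral), 1×iodo (-1 each), 1×nitrato (-1 each); total -2. So Hg + (-2) = 0, giving Hg = +2.
Ligands are named alphabetically: ammine before iodo before nitrato before pyridine.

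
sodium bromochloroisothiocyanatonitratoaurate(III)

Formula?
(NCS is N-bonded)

Ligands: 1 nitrato (NO3, -1), 1 bromo (Br, -1), 1 chloro (Cl, -1), 1 isothiocyanato (NCS, -1). Ligand charge sum = -4.
With Au in oxidation state +3, the complex ion is [Au...]^1−.
Charge balance with sodium (+1) requires 1 complex ion per 1 sodium.

Na[AuBrCl(NCS)(NO3)]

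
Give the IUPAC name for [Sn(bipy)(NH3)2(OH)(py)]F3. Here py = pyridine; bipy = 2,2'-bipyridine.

The 3 fluoride counter-ions carry a total charge of -3, so each complex ion is 3+.
Ligand charges: 2×ammine (neutral), 1×pyridine (neutral), 1×hydroxo (-1 each), 1×2,2'-bipyridine (neutral); total -1. So Sn + (-1) = 3+, giving Sn = +4.
Ligands are named alphabetically: ammine before bipyridine before hydroxo before pyridine.

diammine(2,2'-bipyridine)hydroxo(pyridine)tin(IV) fluoride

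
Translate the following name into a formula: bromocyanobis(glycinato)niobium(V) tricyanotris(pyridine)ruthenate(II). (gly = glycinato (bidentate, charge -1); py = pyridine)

Cation [Nb…]: ligand charges -4, Nb(V) ⇒ ion charge 1+.
Anion [Ru…]: ligand charges -3, Ru(II) ⇒ ion charge 1−.
One 1+ cation balances one 1− anion.

[NbBr(CN)(gly)2][Ru(CN)3(py)3]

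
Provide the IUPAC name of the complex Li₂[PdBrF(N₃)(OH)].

lithium azidobromofluorohydroxopalladate(II)

The 2 lithium counter-ions carry a total charge of +2, so each complex ion is 2−.
Ligand charges: 1×bromo (-1 each), 1×fluoro (-1 each), 1×azido (-1 each), 1×hydroxo (-1 each); total -4. So Pd + (-4) = 2−, giving Pd = +2.
Ligands are named alphabetically: azido before bromo before fluoro before hydroxo.
The complex ion is anionic, so palladium takes the -ate form palladate(II).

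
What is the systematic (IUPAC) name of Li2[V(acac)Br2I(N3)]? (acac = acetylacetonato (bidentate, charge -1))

lithium (acetylacetonato)azidodibromoiodovanadate(III)

The 2 lithium counter-ions carry a total charge of +2, so each complex ion is 2−.
Ligand charges: 2×bromo (-1 each), 1×iodo (-1 each), 1×acetylacetonato (-1 each), 1×azido (-1 each); total -5. So V + (-5) = 2−, giving V = +3.
The complex ion is anionic, so vanadium takes the -ate form vanadate(III).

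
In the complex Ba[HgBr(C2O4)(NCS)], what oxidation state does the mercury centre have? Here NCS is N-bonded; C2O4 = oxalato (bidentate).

+2

1 barium outside the brackets (+2 each) → the complex ion is 2−.
Ligand charges: 1×NCS = -1; 1×C2O4 = -2; 1×Br = -1; sum -4.
Hg + (-4) = 2− ⇒ Hg is +2.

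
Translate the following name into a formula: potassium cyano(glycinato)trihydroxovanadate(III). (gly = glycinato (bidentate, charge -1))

Ligands: 1 glycinato (gly, -1), 1 cyano (CN, -1), 3 hydroxo (OH, -1). Ligand charge sum = -5.
With V in oxidation state +3, the complex ion is [V...]^2−.
Charge balance with potassium (+1) requires 1 complex ion per 2 potassium.

K2[V(CN)(gly)(OH)3]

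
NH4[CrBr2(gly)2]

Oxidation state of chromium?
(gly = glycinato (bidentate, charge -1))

1 ammonium outside the brackets (+1 each) → the complex ion is 1−.
Ligand charges: 2×Br = -2; 2×gly = -2; sum -4.
Cr + (-4) = 1− ⇒ Cr is +3.

+3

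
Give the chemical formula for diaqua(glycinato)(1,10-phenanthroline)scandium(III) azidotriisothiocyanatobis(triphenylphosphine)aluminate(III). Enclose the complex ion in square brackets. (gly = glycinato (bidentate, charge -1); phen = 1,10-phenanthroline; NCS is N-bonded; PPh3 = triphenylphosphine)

Cation [Sc…]: ligand charges -1, Sc(III) ⇒ ion charge 2+.
Anion [Al…]: ligand charges -4, Al(III) ⇒ ion charge 1−.

[Sc(gly)(H2O)2(phen)][Al(N3)(NCS)3(PPh3)2]2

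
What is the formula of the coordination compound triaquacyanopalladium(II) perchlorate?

[Pd(CN)(H2O)3]ClO4

Ligands: 3 aqua (H2O, neutral), 1 cyano (CN, -1). Ligand charge sum = -1.
With Pd in oxidation state +2, the complex ion is [Pd...]^1+.
Charge balance with perchlorate (-1) requires 1 complex ion per 1 perchlorate.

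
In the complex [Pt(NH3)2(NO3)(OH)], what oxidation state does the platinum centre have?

+2

No counter-ion: the bracketed complex is neutral.
Ligand charges: 1×NO3 = -1; 2×NH3 neutral; 1×OH = -1; sum -2.
Pt + (-2) = 0 ⇒ Pt is +2.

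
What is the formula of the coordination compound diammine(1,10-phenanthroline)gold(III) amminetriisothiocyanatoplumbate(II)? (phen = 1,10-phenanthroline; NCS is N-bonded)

Cation [Au…]: ligand charges 0, Au(III) ⇒ ion charge 3+.
Anion [Pb…]: ligand charges -3, Pb(II) ⇒ ion charge 1−.
One 3+ cation requires 3 of the 1− anion.

[Au(NH3)2(phen)][Pb(NCS)3(NH3)]3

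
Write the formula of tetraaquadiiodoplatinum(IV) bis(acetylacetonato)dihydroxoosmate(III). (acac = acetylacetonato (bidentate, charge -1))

[Pt(H2O)4I2][Os(acac)2(OH)2]2

Cation [Pt…]: ligand charges -2, Pt(IV) ⇒ ion charge 2+.
Anion [Os…]: ligand charges -4, Os(III) ⇒ ion charge 1−.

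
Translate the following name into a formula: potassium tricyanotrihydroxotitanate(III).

K3[Ti(CN)3(OH)3]

Ligands: 3 hydroxo (OH, -1), 3 cyano (CN, -1). Ligand charge sum = -6.
With Ti in oxidation state +3, the complex ion is [Ti...]^3−.
Charge balance with potassium (+1) requires 1 complex ion per 3 potassium.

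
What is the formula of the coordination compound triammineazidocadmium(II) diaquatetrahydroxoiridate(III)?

Cation [Cd…]: ligand charges -1, Cd(II) ⇒ ion charge 1+.
Anion [Ir…]: ligand charges -4, Ir(III) ⇒ ion charge 1−.
One 1+ cation balances one 1− anion.

[Cd(N3)(NH3)3][Ir(H2O)2(OH)4]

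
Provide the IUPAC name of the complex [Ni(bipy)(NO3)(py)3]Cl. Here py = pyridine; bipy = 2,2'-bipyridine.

The 1 chloride counter-ion carries a total charge of -1, so each complex ion is 1+.
Ligand charges: 3×pyridine (neutral), 1×nitrato (-1 each), 1×2,2'-bipyridine (neutral); total -1. So Ni + (-1) = 1+, giving Ni = +2.
Ligands are named alphabetically: bipyridine before nitrato before pyridine.

(2,2'-bipyridine)nitratotris(pyridine)nickel(II) chloride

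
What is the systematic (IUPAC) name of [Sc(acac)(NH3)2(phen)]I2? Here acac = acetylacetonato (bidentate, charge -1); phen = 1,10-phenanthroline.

The 2 iodide counter-ions carry a total charge of -2, so each complex ion is 2+.
Ligand charges: 1×acetylacetonato (-1 each), 2×ammine (neutral), 1×1,10-phenanthroline (neutral); total -1. So Sc + (-1) = 2+, giving Sc = +3.
Ligands are named alphabetically: acetylacetonato before ammine before phenanthroline.

(acetylacetonato)diammine(1,10-phenanthroline)scandium(III) iodide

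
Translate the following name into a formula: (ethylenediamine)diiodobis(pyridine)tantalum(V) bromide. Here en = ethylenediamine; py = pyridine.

Ligands: 1 ethylenediamine (en, neutral), 2 iodo (I, -1), 2 pyridine (py, neutral). Ligand charge sum = -2.
With Ta in oxidation state +5, the complex ion is [Ta...]^3+.
Charge balance with bromide (-1) requires 1 complex ion per 3 bromide.

[Ta(en)I2(py)2]Br3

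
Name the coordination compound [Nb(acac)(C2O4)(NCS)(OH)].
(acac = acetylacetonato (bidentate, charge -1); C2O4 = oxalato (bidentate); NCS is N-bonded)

There is no counter-ion, so the complex is neutral overall.
Ligand charges: 1×acetylacetonato (-1 each), 1×hydroxo (-1 each), 1×oxalato (-2 each), 1×isothiocyanato (-1 each); total -5. So Nb + (-5) = 0, giving Nb = +5.
Ligands are named alphabetically: acetylacetonato before hydroxo before isothiocyanato before oxalato.

(acetylacetonato)hydroxoisothiocyanatooxalatoniobium(V)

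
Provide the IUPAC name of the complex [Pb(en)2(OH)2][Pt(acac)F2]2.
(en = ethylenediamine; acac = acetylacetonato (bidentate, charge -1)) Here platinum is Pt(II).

Both ions are complex: the cation is named first with the plain metal name, the anion second with the -ate form; each ion's ligands are alphabetised independently.
Pt is given as +2; the anion's ligand charges sum to -3, so the complex anion is 1−.
With 2 anions per cation, the cation must be 2×1 = 2+.
Cation: ligand charges sum to -2; for the ion to be 2+, Pb = +4.

bis(ethylenediamine)dihydroxolead(IV) (acetylacetonato)difluoroplatinate(II)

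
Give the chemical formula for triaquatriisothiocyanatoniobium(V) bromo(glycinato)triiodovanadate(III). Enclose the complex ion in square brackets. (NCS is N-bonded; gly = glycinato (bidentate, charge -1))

Cation [Nb…]: ligand charges -3, Nb(V) ⇒ ion charge 2+.
Anion [V…]: ligand charges -5, V(III) ⇒ ion charge 2−.

[Nb(H2O)3(NCS)3][VBr(gly)I3]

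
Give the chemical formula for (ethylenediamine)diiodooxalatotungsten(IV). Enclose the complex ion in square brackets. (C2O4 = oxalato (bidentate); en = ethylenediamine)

[W(C2O4)(en)I2]

Ligands: 2 iodo (I, -1), 1 oxalato (C2O4, -2), 1 ethylenediamine (en, neutral). Ligand charge sum = -4.
With W in oxidation state +4, the complex ion is [W...].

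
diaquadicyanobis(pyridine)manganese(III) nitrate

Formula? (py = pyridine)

[Mn(CN)2(H2O)2(py)2]NO3

Ligands: 2 cyano (CN, -1), 2 pyridine (py, neutral), 2 aqua (H2O, neutral). Ligand charge sum = -2.
With Mn in oxidation state +3, the complex ion is [Mn...]^1+.
Charge balance with nitrate (-1) requires 1 complex ion per 1 nitrate.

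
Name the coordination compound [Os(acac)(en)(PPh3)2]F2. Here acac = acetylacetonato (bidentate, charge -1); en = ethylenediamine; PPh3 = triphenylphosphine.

(acetylacetonato)(ethylenediamine)bis(triphenylphosphine)osmium(III) fluoride

The 2 fluoride counter-ions carry a total charge of -2, so each complex ion is 2+.
Ligand charges: 1×acetylacetonato (-1 each), 1×ethylenediamine (neutral), 2×triphenylphosphine (neutral); total -1. So Os + (-1) = 2+, giving Os = +3.
Ligands are named alphabetically: acetylacetonato before ethylenediamine before triphenylphosphine.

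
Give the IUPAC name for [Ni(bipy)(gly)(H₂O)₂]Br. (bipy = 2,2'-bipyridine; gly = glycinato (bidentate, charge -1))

diaqua(2,2'-bipyridine)(glycinato)nickel(II) bromide

The 1 bromide counter-ion carries a total charge of -1, so each complex ion is 1+.
Ligand charges: 1×2,2'-bipyridine (neutral), 2×aqua (neutral), 1×glycinato (-1 each); total -1. So Ni + (-1) = 1+, giving Ni = +2.
Ligands are named alphabetically: aqua before bipyridine before glycinato.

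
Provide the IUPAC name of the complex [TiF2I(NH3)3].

triamminedifluoroiodotitanium(III)

There is no counter-ion, so the complex is neutral overall.
Ligand charges: 2×fluoro (-1 each), 1×iodo (-1 each), 3×ammine (neutral); total -3. So Ti + (-3) = 0, giving Ti = +3.
Ligands are named alphabetically: ammine before fluoro before iodo.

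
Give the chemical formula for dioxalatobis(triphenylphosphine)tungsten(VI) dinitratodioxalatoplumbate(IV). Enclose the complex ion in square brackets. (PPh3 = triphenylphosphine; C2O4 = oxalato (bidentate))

Cation [W…]: ligand charges -4, W(VI) ⇒ ion charge 2+.
Anion [Pb…]: ligand charges -6, Pb(IV) ⇒ ion charge 2−.

[W(C2O4)2(PPh3)2][Pb(C2O4)2(NO3)2]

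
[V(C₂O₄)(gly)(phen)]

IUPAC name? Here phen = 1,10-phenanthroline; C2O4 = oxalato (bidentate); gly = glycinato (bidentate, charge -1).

(glycinato)oxalato(1,10-phenanthroline)vanadium(III)

There is no counter-ion, so the complex is neutral overall.
Ligand charges: 1×1,10-phenanthroline (neutral), 1×oxalato (-2 each), 1×glycinato (-1 each); total -3. So V + (-3) = 0, giving V = +3.
Ligands are named alphabetically: glycinato before oxalato before phenanthroline.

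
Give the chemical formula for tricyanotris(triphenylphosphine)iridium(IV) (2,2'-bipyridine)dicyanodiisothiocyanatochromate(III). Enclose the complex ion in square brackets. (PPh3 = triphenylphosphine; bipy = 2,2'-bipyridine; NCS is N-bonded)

Cation [Ir…]: ligand charges -3, Ir(IV) ⇒ ion charge 1+.
Anion [Cr…]: ligand charges -4, Cr(III) ⇒ ion charge 1−.

[Ir(CN)3(PPh3)3][Cr(bipy)(CN)2(NCS)2]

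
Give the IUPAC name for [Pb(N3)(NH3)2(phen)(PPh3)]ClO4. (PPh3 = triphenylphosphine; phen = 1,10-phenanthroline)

diammineazido(1,10-phenanthroline)(triphenylphosphine)lead(II) perchlorate

The 1 perchlorate counter-ion carries a total charge of -1, so each complex ion is 1+.
Ligand charges: 1×azido (-1 each), 1×triphenylphosphine (neutral), 1×1,10-phenanthroline (neutral), 2×ammine (neutral); total -1. So Pb + (-1) = 1+, giving Pb = +2.
Ligands are named alphabetically: ammine before azido before phenanthroline before triphenylphosphine.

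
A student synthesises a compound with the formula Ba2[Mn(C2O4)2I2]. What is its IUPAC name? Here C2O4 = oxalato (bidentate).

The 2 barium counter-ions carry a total charge of +4, so each complex ion is 4−.
Ligand charges: 2×oxalato (-2 each), 2×iodo (-1 each); total -6. So Mn + (-6) = 4−, giving Mn = +2.
The complex ion is anionic, so manganese takes the -ate form manganate(II).

barium diiododioxalatomanganate(II)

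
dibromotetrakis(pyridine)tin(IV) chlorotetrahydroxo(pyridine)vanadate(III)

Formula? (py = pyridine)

Cation [Sn…]: ligand charges -2, Sn(IV) ⇒ ion charge 2+.
Anion [V…]: ligand charges -5, V(III) ⇒ ion charge 2−.

[SnBr2(py)4][VCl(OH)4(py)]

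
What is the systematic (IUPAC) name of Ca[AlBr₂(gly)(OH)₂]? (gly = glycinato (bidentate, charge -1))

calcium dibromo(glycinato)dihydroxoaluminate(III)

The 1 calcium counter-ion carries a total charge of +2, so each complex ion is 2−.
Ligand charges: 1×glycinato (-1 each), 2×bromo (-1 each), 2×hydroxo (-1 each); total -5. So Al + (-5) = 2−, giving Al = +3.
The complex ion is anionic, so aluminium takes the -ate form aluminate(III).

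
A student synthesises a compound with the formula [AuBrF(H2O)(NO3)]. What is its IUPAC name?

There is no counter-ion, so the complex is neutral overall.
Ligand charges: 1×nitrato (-1 each), 1×fluoro (-1 each), 1×bromo (-1 each), 1×aqua (neutral); total -3. So Au + (-3) = 0, giving Au = +3.
Ligands are named alphabetically: aqua before bromo before fluoro before nitrato.

aquabromofluoronitratogold(III)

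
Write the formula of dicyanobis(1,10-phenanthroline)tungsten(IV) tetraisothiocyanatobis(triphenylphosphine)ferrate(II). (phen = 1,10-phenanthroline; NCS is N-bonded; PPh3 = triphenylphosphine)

Cation [W…]: ligand charges -2, W(IV) ⇒ ion charge 2+.
Anion [Fe…]: ligand charges -4, Fe(II) ⇒ ion charge 2−.

[W(CN)2(phen)2][Fe(NCS)4(PPh3)2]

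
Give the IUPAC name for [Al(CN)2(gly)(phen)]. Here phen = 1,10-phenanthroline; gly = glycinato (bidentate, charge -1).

dicyano(glycinato)(1,10-phenanthroline)aluminium(III)

There is no counter-ion, so the complex is neutral overall.
Ligand charges: 1×1,10-phenanthroline (neutral), 1×glycinato (-1 each), 2×cyano (-1 each); total -3. So Al + (-3) = 0, giving Al = +3.
Ligands are named alphabetically: cyano before glycinato before phenanthroline.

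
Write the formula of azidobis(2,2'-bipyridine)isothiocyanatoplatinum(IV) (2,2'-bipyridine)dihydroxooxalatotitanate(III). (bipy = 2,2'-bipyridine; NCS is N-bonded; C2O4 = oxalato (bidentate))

[Pt(bipy)2(N3)(NCS)][Ti(bipy)(C2O4)(OH)2]2

Cation [Pt…]: ligand charges -2, Pt(IV) ⇒ ion charge 2+.
Anion [Ti…]: ligand charges -4, Ti(III) ⇒ ion charge 1−.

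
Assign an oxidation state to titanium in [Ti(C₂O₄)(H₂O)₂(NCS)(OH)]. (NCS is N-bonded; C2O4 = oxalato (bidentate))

+4

No counter-ion: the bracketed complex is neutral.
Ligand charges: 1×OH = -1; 2×H2O neutral; 1×NCS = -1; 1×C2O4 = -2; sum -4.
Ti + (-4) = 0 ⇒ Ti is +4.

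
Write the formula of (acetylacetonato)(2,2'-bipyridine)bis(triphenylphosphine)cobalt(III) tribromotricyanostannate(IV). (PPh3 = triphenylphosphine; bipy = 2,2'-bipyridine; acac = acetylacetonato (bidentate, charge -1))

[Co(acac)(bipy)(PPh3)2][SnBr3(CN)3]

Cation [Co…]: ligand charges -1, Co(III) ⇒ ion charge 2+.
Anion [Sn…]: ligand charges -6, Sn(IV) ⇒ ion charge 2−.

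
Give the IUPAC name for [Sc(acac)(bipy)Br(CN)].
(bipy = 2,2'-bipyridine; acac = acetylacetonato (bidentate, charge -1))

There is no counter-ion, so the complex is neutral overall.
Ligand charges: 1×2,2'-bipyridine (neutral), 1×acetylacetonato (-1 each), 1×cyano (-1 each), 1×bromo (-1 each); total -3. So Sc + (-3) = 0, giving Sc = +3.
Ligands are named alphabetically: acetylacetonato before bipyridine before bromo before cyano.

(acetylacetonato)(2,2'-bipyridine)bromocyanoscandium(III)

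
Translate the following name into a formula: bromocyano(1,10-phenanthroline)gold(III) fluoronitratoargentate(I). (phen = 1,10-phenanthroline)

Cation [Au…]: ligand charges -2, Au(III) ⇒ ion charge 1+.
Anion [Ag…]: ligand charges -2, Ag(I) ⇒ ion charge 1−.

[AuBr(CN)(phen)][AgF(NO3)]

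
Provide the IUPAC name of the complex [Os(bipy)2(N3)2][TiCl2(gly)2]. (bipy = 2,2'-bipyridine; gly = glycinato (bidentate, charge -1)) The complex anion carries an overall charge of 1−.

Both ions are complex: the cation is named first with the plain metal name, the anion second with the -ate form; each ion's ligands are alphabetised independently.
The complex anion is given as 1−; its ligand charges sum to -4, so Ti = +3.
A 1:1 salt means the cation carries the equal and opposite charge, 1+.
Cation: ligand charges sum to -2; for the ion to be 1+, Os = +3.

diazidobis(2,2'-bipyridine)osmium(III) dichlorobis(glycinato)titanate(III)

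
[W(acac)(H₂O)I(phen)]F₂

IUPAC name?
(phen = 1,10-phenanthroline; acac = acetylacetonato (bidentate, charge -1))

The 2 fluoride counter-ions carry a total charge of -2, so each complex ion is 2+.
Ligand charges: 1×aqua (neutral), 1×iodo (-1 each), 1×1,10-phenanthroline (neutral), 1×acetylacetonato (-1 each); total -2. So W + (-2) = 2+, giving W = +4.
Ligands are named alphabetically: acetylacetonato before aqua before iodo before phenanthroline.

(acetylacetonato)aquaiodo(1,10-phenanthroline)tungsten(IV) fluoride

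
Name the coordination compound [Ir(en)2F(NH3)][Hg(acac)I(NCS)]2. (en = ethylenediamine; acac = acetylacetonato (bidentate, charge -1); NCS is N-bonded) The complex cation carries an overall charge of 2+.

amminebis(ethylenediamine)fluoroiridium(III) (acetylacetonato)iodoisothiocyanatomercurate(II)

The complex cation is given as 2+; its ligand charges sum to -1, so Ir = +3.
With 2 anions per cation, each anion must be 2/2 = 1−.
Anion: ligand charges sum to -3; for the ion to be 1−, Hg = +2.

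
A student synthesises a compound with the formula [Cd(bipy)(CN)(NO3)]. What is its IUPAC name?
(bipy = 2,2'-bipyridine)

There is no counter-ion, so the complex is neutral overall.
Ligand charges: 1×nitrato (-1 each), 1×cyano (-1 each), 1×2,2'-bipyridine (neutral); total -2. So Cd + (-2) = 0, giving Cd = +2.
Ligands are named alphabetically: bipyridine before cyano before nitrato.

(2,2'-bipyridine)cyanonitratocadmium(II)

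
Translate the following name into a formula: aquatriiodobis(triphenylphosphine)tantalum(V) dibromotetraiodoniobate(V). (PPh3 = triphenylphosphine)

[Ta(H2O)I3(PPh3)2][NbBr2I4]2

Cation [Ta…]: ligand charges -3, Ta(V) ⇒ ion charge 2+.
Anion [Nb…]: ligand charges -6, Nb(V) ⇒ ion charge 1−.
One 2+ cation requires 2 of the 1− anion.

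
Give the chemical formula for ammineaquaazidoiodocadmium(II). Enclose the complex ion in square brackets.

[Cd(H2O)I(N3)(NH3)]

Ligands: 1 ammine (NH3, neutral), 1 azido (N3, -1), 1 iodo (I, -1), 1 aqua (H2O, neutral). Ligand charge sum = -2.
With Cd in oxidation state +2, the complex ion is [Cd...].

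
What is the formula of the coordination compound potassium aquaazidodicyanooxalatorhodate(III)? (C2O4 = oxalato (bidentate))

Ligands: 1 aqua (H2O, neutral), 1 azido (N3, -1), 1 oxalato (C2O4, -2), 2 cyano (CN, -1). Ligand charge sum = -5.
With Rh in oxidation state +3, the complex ion is [Rh...]^2−.
Charge balance with potassium (+1) requires 1 complex ion per 2 potassium.

K2[Rh(C2O4)(CN)2(H2O)(N3)]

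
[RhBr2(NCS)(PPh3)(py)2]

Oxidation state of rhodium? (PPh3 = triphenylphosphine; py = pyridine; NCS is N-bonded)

No counter-ion: the bracketed complex is neutral.
Ligand charges: 1×PPh3 neutral; 2×py neutral; 2×Br = -2; 1×NCS = -1; sum -3.
Rh + (-3) = 0 ⇒ Rh is +3.

+3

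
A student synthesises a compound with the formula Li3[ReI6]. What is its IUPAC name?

The 3 lithium counter-ions carry a total charge of +3, so each complex ion is 3−.
Ligand charges: 6×iodo (-1 each); total -6. So Re + (-6) = 3−, giving Re = +3.
The complex ion is anionic, so rhenium takes the -ate form rhenate(III).

lithium hexaiodorhenate(III)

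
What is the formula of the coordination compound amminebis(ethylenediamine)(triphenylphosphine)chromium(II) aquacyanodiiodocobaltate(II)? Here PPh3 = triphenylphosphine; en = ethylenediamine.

Cation [Cr…]: ligand charges 0, Cr(II) ⇒ ion charge 2+.
Anion [Co…]: ligand charges -3, Co(II) ⇒ ion charge 1−.

[Cr(en)2(NH3)(PPh3)][Co(CN)(H2O)I2]2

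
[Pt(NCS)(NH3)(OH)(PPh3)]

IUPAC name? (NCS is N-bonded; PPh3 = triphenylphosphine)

amminehydroxoisothiocyanato(triphenylphosphine)platinum(II)

There is no counter-ion, so the complex is neutral overall.
Ligand charges: 1×isothiocyanato (-1 each), 1×triphenylphosphine (neutral), 1×ammine (neutral), 1×hydroxo (-1 each); total -2. So Pt + (-2) = 0, giving Pt = +2.
Ligands are named alphabetically: ammine before hydroxo before isothiocyanato before triphenylphosphine.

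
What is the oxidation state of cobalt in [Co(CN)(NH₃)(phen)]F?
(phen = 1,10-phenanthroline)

+2

1 fluoride outside the brackets (-1 each) → the complex ion is 1+.
Ligand charges: 1×phen neutral; 1×NH3 neutral; 1×CN = -1; sum -1.
Co + (-1) = 1+ ⇒ Co is +2.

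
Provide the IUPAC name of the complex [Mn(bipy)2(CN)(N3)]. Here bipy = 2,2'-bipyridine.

azidobis(2,2'-bipyridine)cyanomanganese(II)

There is no counter-ion, so the complex is neutral overall.
Ligand charges: 2×2,2'-bipyridine (neutral), 1×azido (-1 each), 1×cyano (-1 each); total -2. So Mn + (-2) = 0, giving Mn = +2.
Ligands are named alphabetically: azido before bipyridine before cyano.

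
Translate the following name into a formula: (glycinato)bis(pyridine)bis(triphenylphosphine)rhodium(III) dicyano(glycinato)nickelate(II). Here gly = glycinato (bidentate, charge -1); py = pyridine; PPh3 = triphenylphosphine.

Cation [Rh…]: ligand charges -1, Rh(III) ⇒ ion charge 2+.
Anion [Ni…]: ligand charges -3, Ni(II) ⇒ ion charge 1−.
One 2+ cation requires 2 of the 1− anion.

[Rh(gly)(PPh3)2(py)2][Ni(CN)2(gly)]2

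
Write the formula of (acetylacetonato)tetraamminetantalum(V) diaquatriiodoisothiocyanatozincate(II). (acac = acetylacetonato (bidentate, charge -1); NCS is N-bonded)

[Ta(acac)(NH3)4][Zn(H2O)2I3(NCS)]2

Cation [Ta…]: ligand charges -1, Ta(V) ⇒ ion charge 4+.
Anion [Zn…]: ligand charges -4, Zn(II) ⇒ ion charge 2−.
One 4+ cation requires 2 of the 2− anion.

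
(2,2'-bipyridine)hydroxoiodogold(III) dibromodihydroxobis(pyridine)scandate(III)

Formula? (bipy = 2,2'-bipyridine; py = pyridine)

[Au(bipy)I(OH)][ScBr2(OH)2(py)2]

Cation [Au…]: ligand charges -2, Au(III) ⇒ ion charge 1+.
Anion [Sc…]: ligand charges -4, Sc(III) ⇒ ion charge 1−.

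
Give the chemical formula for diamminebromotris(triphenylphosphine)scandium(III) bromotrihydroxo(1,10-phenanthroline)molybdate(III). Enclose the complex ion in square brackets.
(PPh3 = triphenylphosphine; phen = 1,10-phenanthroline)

Cation [Sc…]: ligand charges -1, Sc(III) ⇒ ion charge 2+.
Anion [Mo…]: ligand charges -4, Mo(III) ⇒ ion charge 1−.

[ScBr(NH3)2(PPh3)3][MoBr(OH)3(phen)]2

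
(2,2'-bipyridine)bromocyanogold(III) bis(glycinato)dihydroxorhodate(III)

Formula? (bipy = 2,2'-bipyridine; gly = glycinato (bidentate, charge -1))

[Au(bipy)Br(CN)][Rh(gly)2(OH)2]

Cation [Au…]: ligand charges -2, Au(III) ⇒ ion charge 1+.
Anion [Rh…]: ligand charges -4, Rh(III) ⇒ ion charge 1−.
One 1+ cation balances one 1− anion.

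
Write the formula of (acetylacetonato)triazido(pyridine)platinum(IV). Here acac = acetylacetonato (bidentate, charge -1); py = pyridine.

Ligands: 1 acetylacetonato (acac, -1), 3 azido (N3, -1), 1 pyridine (py, neutral). Ligand charge sum = -4.
With Pt in oxidation state +4, the complex ion is [Pt...].

[Pt(acac)(N3)3(py)]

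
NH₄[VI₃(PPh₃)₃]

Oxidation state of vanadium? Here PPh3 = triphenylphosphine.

+2

1 ammonium outside the brackets (+1 each) → the complex ion is 1−.
Ligand charges: 3×I = -3; 3×PPh3 neutral; sum -3.
V + (-3) = 1− ⇒ V is +2.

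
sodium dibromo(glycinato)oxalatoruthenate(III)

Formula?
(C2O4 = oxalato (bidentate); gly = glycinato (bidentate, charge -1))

Ligands: 1 oxalato (C2O4, -2), 2 bromo (Br, -1), 1 glycinato (gly, -1). Ligand charge sum = -5.
With Ru in oxidation state +3, the complex ion is [Ru...]^2−.
Charge balance with sodium (+1) requires 1 complex ion per 2 sodium.

Na2[RuBr2(C2O4)(gly)]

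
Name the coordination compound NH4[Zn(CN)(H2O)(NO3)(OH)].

ammonium aquacyanohydroxonitratozincate(II)

The 1 ammonium counter-ion carries a total charge of +1, so each complex ion is 1−.
Ligand charges: 1×nitrato (-1 each), 1×aqua (neutral), 1×cyano (-1 each), 1×hydroxo (-1 each); total -3. So Zn + (-3) = 1−, giving Zn = +2.
Ligands are named alphabetically: aqua before cyano before hydroxo before nitrato.
The complex ion is anionic, so zinc takes the -ate form zincate(II).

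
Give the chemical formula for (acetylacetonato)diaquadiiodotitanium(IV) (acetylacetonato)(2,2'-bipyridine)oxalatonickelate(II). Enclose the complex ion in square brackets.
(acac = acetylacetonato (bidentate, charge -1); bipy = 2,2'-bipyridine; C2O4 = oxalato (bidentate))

[Ti(acac)(H2O)2I2][Ni(acac)(bipy)(C2O4)]

Cation [Ti…]: ligand charges -3, Ti(IV) ⇒ ion charge 1+.
Anion [Ni…]: ligand charges -3, Ni(II) ⇒ ion charge 1−.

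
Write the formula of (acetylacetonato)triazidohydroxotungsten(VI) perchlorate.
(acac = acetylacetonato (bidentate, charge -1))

Ligands: 3 azido (N3, -1), 1 acetylacetonato (acac, -1), 1 hydroxo (OH, -1). Ligand charge sum = -5.
Charge balance with perchlorate (-1) requires 1 complex ion per 1 perchlorate.

[W(acac)(N3)3(OH)]ClO4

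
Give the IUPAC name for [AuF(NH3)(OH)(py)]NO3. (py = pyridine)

The 1 nitrate counter-ion carries a total charge of -1, so each complex ion is 1+.
Ligand charges: 1×pyridine (neutral), 1×ammine (neutral), 1×fluoro (-1 each), 1×hydroxo (-1 each); total -2. So Au + (-2) = 1+, giving Au = +3.
Ligands are named alphabetically: ammine before fluoro before hydroxo before pyridine.

amminefluorohydroxo(pyridine)gold(III) nitrate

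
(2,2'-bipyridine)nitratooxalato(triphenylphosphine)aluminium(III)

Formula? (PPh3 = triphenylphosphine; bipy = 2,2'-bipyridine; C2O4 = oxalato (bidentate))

[Al(bipy)(C2O4)(NO3)(PPh3)]

Ligands: 1 triphenylphosphine (PPh3, neutral), 1 2,2'-bipyridine (bipy, neutral), 1 oxalato (C2O4, -2), 1 nitrato (NO3, -1). Ligand charge sum = -3.
With Al in oxidation state +3, the complex ion is [Al...].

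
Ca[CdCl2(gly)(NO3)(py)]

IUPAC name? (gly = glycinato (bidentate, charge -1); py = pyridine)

calcium dichloro(glycinato)nitrato(pyridine)cadmate(II)

The 1 calcium counter-ion carries a total charge of +2, so each complex ion is 2−.
Ligand charges: 1×glycinato (-1 each), 2×chloro (-1 each), 1×pyridine (neutral), 1×nitrato (-1 each); total -4. So Cd + (-4) = 2−, giving Cd = +2.
Ligands are named alphabetically: chloro before glycinato before nitrato before pyridine.
The complex ion is anionic, so cadmium takes the -ate form cadmate(II).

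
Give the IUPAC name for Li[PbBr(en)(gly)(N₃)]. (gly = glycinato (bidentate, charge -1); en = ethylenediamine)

lithium azidobromo(ethylenediamine)(glycinato)plumbate(II)

The 1 lithium counter-ion carries a total charge of +1, so each complex ion is 1−.
Ligand charges: 1×azido (-1 each), 1×glycinato (-1 each), 1×ethylenediamine (neutral), 1×bromo (-1 each); total -3. So Pb + (-3) = 1−, giving Pb = +2.
Ligands are named alphabetically: azido before bromo before ethylenediamine before glycinato.
The complex ion is anionic, so lead takes the -ate form plumbate(II).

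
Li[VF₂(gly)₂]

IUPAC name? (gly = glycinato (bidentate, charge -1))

The 1 lithium counter-ion carries a total charge of +1, so each complex ion is 1−.
Ligand charges: 2×fluoro (-1 each), 2×glycinato (-1 each); total -4. So V + (-4) = 1−, giving V = +3.
The complex ion is anionic, so vanadium takes the -ate form vanadate(III).

lithium difluorobis(glycinato)vanadate(III)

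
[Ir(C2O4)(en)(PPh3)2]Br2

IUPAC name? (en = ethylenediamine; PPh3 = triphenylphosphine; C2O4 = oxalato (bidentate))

(ethylenediamine)oxalatobis(triphenylphosphine)iridium(IV) bromide

The 2 bromide counter-ions carry a total charge of -2, so each complex ion is 2+.
Ligand charges: 1×ethylenediamine (neutral), 2×triphenylphosphine (neutral), 1×oxalato (-2 each); total -2. So Ir + (-2) = 2+, giving Ir = +4.
Ligands are named alphabetically: ethylenediamine before oxalato before triphenylphosphine.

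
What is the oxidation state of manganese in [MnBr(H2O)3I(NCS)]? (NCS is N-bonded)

No counter-ion: the bracketed complex is neutral.
Ligand charges: 1×Br = -1; 1×NCS = -1; 3×H2O neutral; 1×I = -1; sum -3.
Mn + (-3) = 0 ⇒ Mn is +3.

+3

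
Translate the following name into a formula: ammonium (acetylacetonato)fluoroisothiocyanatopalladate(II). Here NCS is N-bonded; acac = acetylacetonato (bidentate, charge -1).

NH4[Pd(acac)F(NCS)]

Ligands: 1 isothiocyanato (NCS, -1), 1 fluoro (F, -1), 1 acetylacetonato (acac, -1). Ligand charge sum = -3.
With Pd in oxidation state +2, the complex ion is [Pd...]^1−.
Charge balance with ammonium (+1) requires 1 complex ion per 1 ammonium.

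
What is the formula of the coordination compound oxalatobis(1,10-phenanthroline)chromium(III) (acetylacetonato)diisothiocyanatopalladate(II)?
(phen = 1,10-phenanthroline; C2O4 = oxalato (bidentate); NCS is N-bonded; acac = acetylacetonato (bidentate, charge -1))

[Cr(C2O4)(phen)2][Pd(acac)(NCS)2]

Cation [Cr…]: ligand charges -2, Cr(III) ⇒ ion charge 1+.
Anion [Pd…]: ligand charges -3, Pd(II) ⇒ ion charge 1−.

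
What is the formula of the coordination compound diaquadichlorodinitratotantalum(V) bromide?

[TaCl2(H2O)2(NO3)2]Br

Ligands: 2 nitrato (NO3, -1), 2 aqua (H2O, neutral), 2 chloro (Cl, -1). Ligand charge sum = -4.
Charge balance with bromide (-1) requires 1 complex ion per 1 bromide.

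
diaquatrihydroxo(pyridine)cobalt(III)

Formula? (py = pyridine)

[Co(H2O)2(OH)3(py)]

Ligands: 3 hydroxo (OH, -1), 2 aqua (H2O, neutral), 1 pyridine (py, neutral). Ligand charge sum = -3.
With Co in oxidation state +3, the complex ion is [Co...].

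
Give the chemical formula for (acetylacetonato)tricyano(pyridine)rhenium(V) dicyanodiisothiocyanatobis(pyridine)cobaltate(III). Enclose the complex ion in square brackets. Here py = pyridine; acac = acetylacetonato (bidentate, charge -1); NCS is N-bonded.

Cation [Re…]: ligand charges -4, Re(V) ⇒ ion charge 1+.
Anion [Co…]: ligand charges -4, Co(III) ⇒ ion charge 1−.
One 1+ cation balances one 1− anion.

[Re(acac)(CN)3(py)][Co(CN)2(NCS)2(py)2]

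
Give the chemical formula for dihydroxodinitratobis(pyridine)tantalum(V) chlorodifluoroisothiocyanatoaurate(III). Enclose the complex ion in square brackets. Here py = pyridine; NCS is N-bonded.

[Ta(NO3)2(OH)2(py)2][AuClF2(NCS)]

Cation [Ta…]: ligand charges -4, Ta(V) ⇒ ion charge 1+.
Anion [Au…]: ligand charges -4, Au(III) ⇒ ion charge 1−.
One 1+ cation balances one 1− anion.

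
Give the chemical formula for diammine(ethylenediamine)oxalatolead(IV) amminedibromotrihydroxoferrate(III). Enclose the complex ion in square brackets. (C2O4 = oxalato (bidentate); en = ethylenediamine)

Cation [Pb…]: ligand charges -2, Pb(IV) ⇒ ion charge 2+.
Anion [Fe…]: ligand charges -5, Fe(III) ⇒ ion charge 2−.
One 2+ cation balances one 2− anion.

[Pb(C2O4)(en)(NH3)2][FeBr2(NH3)(OH)3]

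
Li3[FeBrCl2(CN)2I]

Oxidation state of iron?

+3

3 lithium outside the brackets (+1 each) → the complex ion is 3−.
Ligand charges: 2×Cl = -2; 2×CN = -2; 1×I = -1; 1×Br = -1; sum -6.
Fe + (-6) = 3− ⇒ Fe is +3.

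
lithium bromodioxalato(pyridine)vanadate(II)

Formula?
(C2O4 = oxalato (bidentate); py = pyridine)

Li3[VBr(C2O4)2(py)]

Ligands: 2 oxalato (C2O4, -2), 1 pyridine (py, neutral), 1 bromo (Br, -1). Ligand charge sum = -5.
With V in oxidation state +2, the complex ion is [V...]^3−.
Charge balance with lithium (+1) requires 1 complex ion per 3 lithium.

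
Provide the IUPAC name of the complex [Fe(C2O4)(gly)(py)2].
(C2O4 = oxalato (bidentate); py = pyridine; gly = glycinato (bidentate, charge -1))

There is no counter-ion, so the complex is neutral overall.
Ligand charges: 1×oxalato (-2 each), 2×pyridine (neutral), 1×glycinato (-1 each); total -3. So Fe + (-3) = 0, giving Fe = +3.
Ligands are named alphabetically: glycinato before oxalato before pyridine.

(glycinato)oxalatobis(pyridine)iron(III)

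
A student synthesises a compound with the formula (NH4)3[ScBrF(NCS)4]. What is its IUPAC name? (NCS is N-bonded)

The 3 ammonium counter-ions carry a total charge of +3, so each complex ion is 3−.
Ligand charges: 4×isothiocyanato (-1 each), 1×fluoro (-1 each), 1×bromo (-1 each); total -6. So Sc + (-6) = 3−, giving Sc = +3.
Ligands are named alphabetically: bromo before fluoro before isothiocyanato.
The complex ion is anionic, so scandium takes the -ate form scandate(III).

ammonium bromofluorotetraisothiocyanatoscandate(III)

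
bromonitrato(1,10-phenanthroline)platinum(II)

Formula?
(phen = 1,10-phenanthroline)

[PtBr(NO3)(phen)]

Ligands: 1 nitrato (NO3, -1), 1 1,10-phenanthroline (phen, neutral), 1 bromo (Br, -1). Ligand charge sum = -2.
With Pt in oxidation state +2, the complex ion is [Pt...].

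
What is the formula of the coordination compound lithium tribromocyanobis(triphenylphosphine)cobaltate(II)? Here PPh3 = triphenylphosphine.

Li2[CoBr3(CN)(PPh3)2]

Ligands: 3 bromo (Br, -1), 1 cyano (CN, -1), 2 triphenylphosphine (PPh3, neutral). Ligand charge sum = -4.
With Co in oxidation state +2, the complex ion is [Co...]^2−.
Charge balance with lithium (+1) requires 1 complex ion per 2 lithium.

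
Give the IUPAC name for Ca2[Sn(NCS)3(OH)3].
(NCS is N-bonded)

The 2 calcium counter-ions carry a total charge of +4, so each complex ion is 4−.
Ligand charges: 3×isothiocyanato (-1 each), 3×hydroxo (-1 each); total -6. So Sn + (-6) = 4−, giving Sn = +2.
Ligands are named alphabetically: hydroxo before isothiocyanato.
The complex ion is anionic, so tin takes the -ate form stannate(II).

calcium trihydroxotriisothiocyanatostannate(II)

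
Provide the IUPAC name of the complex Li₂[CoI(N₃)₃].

lithium triazidoiodocobaltate(II)

The 2 lithium counter-ions carry a total charge of +2, so each complex ion is 2−.
Ligand charges: 1×iodo (-1 each), 3×azido (-1 each); total -4. So Co + (-4) = 2−, giving Co = +2.
Ligands are named alphabetically: azido before iodo.
The complex ion is anionic, so cobalt takes the -ate form cobaltate(II).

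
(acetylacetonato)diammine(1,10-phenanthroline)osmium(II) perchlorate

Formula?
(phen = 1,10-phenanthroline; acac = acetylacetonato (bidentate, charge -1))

Ligands: 1 1,10-phenanthroline (phen, neutral), 1 acetylacetonato (acac, -1), 2 ammine (NH3, neutral). Ligand charge sum = -1.
With Os in oxidation state +2, the complex ion is [Os...]^1+.
Charge balance with perchlorate (-1) requires 1 complex ion per 1 perchlorate.

[Os(acac)(NH3)2(phen)]ClO4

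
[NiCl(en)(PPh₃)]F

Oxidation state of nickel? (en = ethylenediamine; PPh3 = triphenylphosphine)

+2

1 fluoride outside the brackets (-1 each) → the complex ion is 1+.
Ligand charges: 1×Cl = -1; 1×en neutral; 1×PPh3 neutral; sum -1.
Ni + (-1) = 1+ ⇒ Ni is +2.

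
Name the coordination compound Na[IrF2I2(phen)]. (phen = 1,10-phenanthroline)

The 1 sodium counter-ion carries a total charge of +1, so each complex ion is 1−.
Ligand charges: 1×1,10-phenanthroline (neutral), 2×iodo (-1 each), 2×fluoro (-1 each); total -4. So Ir + (-4) = 1−, giving Ir = +3.
Ligands are named alphabetically: fluoro before iodo before phenanthroline.
The complex ion is anionic, so iridium takes the -ate form iridate(III).

sodium difluorodiiodo(1,10-phenanthroline)iridate(III)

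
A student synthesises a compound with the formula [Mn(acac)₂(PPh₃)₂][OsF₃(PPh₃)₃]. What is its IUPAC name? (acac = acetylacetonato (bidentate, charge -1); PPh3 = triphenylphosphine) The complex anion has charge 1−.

bis(acetylacetonato)bis(triphenylphosphine)manganese(III) trifluorotris(triphenylphosphine)osmate(II)

The complex anion is given as 1−; its ligand charges sum to -3, so Os = +2.
A 1:1 salt means the cation carries the equal and opposite charge, 1+.
Cation: ligand charges sum to -2; for the ion to be 1+, Mn = +3.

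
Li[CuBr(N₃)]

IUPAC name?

The 1 lithium counter-ion carries a total charge of +1, so each complex ion is 1−.
Ligand charges: 1×bromo (-1 each), 1×azido (-1 each); total -2. So Cu + (-2) = 1−, giving Cu = +1.
Ligands are named alphabetically: azido before bromo.
The complex ion is anionic, so copper takes the -ate form cuprate(I).

lithium azidobromocuprate(I)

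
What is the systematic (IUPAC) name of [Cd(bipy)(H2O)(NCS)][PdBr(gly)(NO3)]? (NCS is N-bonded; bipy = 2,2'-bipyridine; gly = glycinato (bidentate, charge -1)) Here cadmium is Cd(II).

Both ions are complex: the cation is named first with the plain metal name, the anion second with the -ate form; each ion's ligands are alphabetised independently.
Cd is given as +2; the cation's ligand charges sum to -1, so the complex cation is 1+.
A 1:1 salt means the anion carries the equal and opposite charge, 1−.
Anion: ligand charges sum to -3; for the ion to be 1−, Pd = +2.

aqua(2,2'-bipyridine)isothiocyanatocadmium(II) bromo(glycinato)nitratopalladate(II)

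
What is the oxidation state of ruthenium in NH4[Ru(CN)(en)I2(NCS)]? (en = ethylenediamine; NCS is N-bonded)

+3

1 ammonium outside the brackets (+1 each) → the complex ion is 1−.
Ligand charges: 1×en neutral; 1×NCS = -1; 1×CN = -1; 2×I = -2; sum -4.
Ru + (-4) = 1− ⇒ Ru is +3.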